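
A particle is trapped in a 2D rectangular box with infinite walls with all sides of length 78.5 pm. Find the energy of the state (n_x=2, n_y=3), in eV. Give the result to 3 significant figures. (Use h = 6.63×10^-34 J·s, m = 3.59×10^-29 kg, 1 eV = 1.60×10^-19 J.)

For a 2D rectangular well E = (h²/8m)·Σ n_i²/L_i² = (6.63×10^-34)²/(8·3.59×10^-29) · [2²/(78.5 pm)² + 3²/(78.5 pm)²].
Evaluating gives E = 3.229×10^-18 J = 20.2 eV.

E = 20.2 eV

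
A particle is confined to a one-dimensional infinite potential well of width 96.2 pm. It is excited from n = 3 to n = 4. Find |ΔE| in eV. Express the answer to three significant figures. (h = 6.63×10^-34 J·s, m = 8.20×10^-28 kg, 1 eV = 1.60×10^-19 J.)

|ΔE| = 0.317 eV

E_1 = h²/(8mL²) = 7.241×10^-21 J.
|ΔE| = |3² − 4²|·E_1 = 7·7.241×10^-21 J = 5.069×10^-20 J = 0.317 eV.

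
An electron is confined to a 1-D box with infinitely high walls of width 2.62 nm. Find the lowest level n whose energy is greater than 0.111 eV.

E_1 = h²/(8m_eL²) = 8.777×10^-21 J = 0.05479 eV.
Need n² > 0.111/0.05479 = 2.026, i.e. n > 1.423.
The smallest integer satisfying this is n = 2.

n = 2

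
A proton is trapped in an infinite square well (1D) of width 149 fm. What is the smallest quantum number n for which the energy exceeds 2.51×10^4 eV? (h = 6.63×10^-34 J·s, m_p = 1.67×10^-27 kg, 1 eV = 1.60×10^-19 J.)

E_1 = h²/(8m_pL²) = 1.482×10^-15 J = 9262 eV.
Need n² > 2.51×10^4/9262 = 2.710, i.e. n > 1.646.
The smallest integer satisfying this is n = 2.

n = 2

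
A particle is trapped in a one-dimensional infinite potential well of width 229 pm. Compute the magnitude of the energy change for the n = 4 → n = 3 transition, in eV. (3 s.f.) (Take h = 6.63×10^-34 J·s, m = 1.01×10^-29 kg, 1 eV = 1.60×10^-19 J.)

E_1 = h²/(8mL²) = 1.037×10^-19 J.
|ΔE| = |4² − 3²|·E_1 = 7·1.037×10^-19 J = 7.259×10^-19 J = 4.54 eV.

|ΔE| = 4.54 eV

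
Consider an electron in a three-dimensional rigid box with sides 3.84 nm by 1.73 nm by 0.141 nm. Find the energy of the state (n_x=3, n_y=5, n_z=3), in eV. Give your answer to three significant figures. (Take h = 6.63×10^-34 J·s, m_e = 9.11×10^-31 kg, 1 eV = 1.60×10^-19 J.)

For a 3D rectangular well E = (h²/8m_e)·Σ n_i²/L_i² = (6.63×10^-34)²/(8·9.11×10^-31) · [3²/(3.84 nm)² + 5²/(1.73 nm)² + 3²/(0.141 nm)²].
Evaluating gives E = 2.784×10^-17 J = 174 eV.

E = 174 eV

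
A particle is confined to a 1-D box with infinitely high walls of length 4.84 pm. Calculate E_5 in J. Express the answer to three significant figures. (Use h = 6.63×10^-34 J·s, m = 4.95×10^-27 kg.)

E_5 = 1.18×10^-17 J

For an infinite well E_n = n²h²/(8mL²), so E_1 = h²/(8mL²) = (6.63×10^-34)²/(8·4.95×10^-27·(4.84×10^-12 m)²) = 4.739×10^-19 J.
Then E_5 = 5²·E_1 = 25·4.739×10^-19 J = 1.18×10^-17 J.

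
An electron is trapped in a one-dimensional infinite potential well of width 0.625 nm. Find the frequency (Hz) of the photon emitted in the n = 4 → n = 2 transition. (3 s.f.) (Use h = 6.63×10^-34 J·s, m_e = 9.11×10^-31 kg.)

f = 2.79×10^15 Hz

E_1 = h²/(8m_eL²) = 1.544×10^-19 J and ΔE = (4² − 2²)E_1 = 1.853×10^-18 J.
f = ΔE/h = 1.853×10^-18/6.63×10^-34 = 2.79×10^15 Hz.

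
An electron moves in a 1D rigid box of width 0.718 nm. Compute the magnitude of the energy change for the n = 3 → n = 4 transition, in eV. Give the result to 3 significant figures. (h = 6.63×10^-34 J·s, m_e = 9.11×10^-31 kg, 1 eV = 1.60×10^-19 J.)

|ΔE| = 5.12 eV

E_1 = h²/(8m_eL²) = 1.170×10^-19 J.
|ΔE| = |3² − 4²|·E_1 = 7·1.170×10^-19 J = 8.190×10^-19 J = 5.12 eV.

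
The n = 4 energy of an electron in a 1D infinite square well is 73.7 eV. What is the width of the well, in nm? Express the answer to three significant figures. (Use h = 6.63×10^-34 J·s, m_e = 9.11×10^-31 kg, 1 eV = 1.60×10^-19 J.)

L = 0.286 nm

From E_n = n²h²/(8m_eL²), L = n·h/√(8m_eE_n).
E_4 = 73.7 eV = 1.179×10^-17 J, so L = 4·6.63×10^-34/√(8·9.11×10^-31·1.179×10^-17) = 2.86×10^-10 m = 0.286 nm.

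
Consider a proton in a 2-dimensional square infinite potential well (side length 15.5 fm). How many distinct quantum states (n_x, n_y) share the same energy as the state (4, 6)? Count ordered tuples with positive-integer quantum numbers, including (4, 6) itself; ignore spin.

degeneracy = 2

The level has n_x² + n_y² = 52. The ordered positive-integer solutions are (4, 6), (6, 4).
That gives 2 states.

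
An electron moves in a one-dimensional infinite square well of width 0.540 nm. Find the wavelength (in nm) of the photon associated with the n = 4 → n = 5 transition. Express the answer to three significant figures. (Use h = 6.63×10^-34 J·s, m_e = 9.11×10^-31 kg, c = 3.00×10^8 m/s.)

λ = 107 nm

E_1 = h²/(8m_eL²) = 2.068×10^-19 J, so ΔE = (5² − 4²)E_1 = 1.861×10^-18 J.
λ = hc/ΔE = (6.63×10^-34·3.00×10^8)/1.861×10^-18 = 1.07×10^-7 m = 107 nm.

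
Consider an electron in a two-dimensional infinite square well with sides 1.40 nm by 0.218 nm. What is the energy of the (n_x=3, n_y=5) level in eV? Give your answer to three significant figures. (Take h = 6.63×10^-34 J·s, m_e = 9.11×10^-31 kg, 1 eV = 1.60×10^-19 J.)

For a 2D rectangular well E = (h²/8m_e)·Σ n_i²/L_i² = (6.63×10^-34)²/(8·9.11×10^-31) · [3²/(1.40 nm)² + 5²/(0.218 nm)²].
Evaluating gives E = 3.201×10^-17 J = 200 eV.

E = 200 eV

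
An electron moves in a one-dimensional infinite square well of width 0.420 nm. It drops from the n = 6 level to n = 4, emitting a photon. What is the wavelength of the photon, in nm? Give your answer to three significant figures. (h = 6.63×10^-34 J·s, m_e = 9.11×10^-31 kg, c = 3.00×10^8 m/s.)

E_1 = h²/(8m_eL²) = 3.419×10^-19 J, so ΔE = (6² − 4²)E_1 = 6.838×10^-18 J.
λ = hc/ΔE = (6.63×10^-34·3.00×10^8)/6.838×10^-18 = 2.91×10^-8 m = 29.1 nm.

λ = 29.1 nm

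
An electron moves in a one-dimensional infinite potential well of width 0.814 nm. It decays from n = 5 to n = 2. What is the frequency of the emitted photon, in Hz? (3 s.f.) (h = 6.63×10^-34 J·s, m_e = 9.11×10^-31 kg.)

f = 2.88×10^15 Hz

E_1 = h²/(8m_eL²) = 9.103×10^-20 J and ΔE = (5² − 2²)E_1 = 1.912×10^-18 J.
f = ΔE/h = 1.912×10^-18/6.63×10^-34 = 2.88×10^15 Hz.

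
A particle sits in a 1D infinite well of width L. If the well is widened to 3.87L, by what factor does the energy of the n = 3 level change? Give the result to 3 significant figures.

0.0668

E_n ∝ 1/L², so the energy scales by 1/3.87² = 0.0668.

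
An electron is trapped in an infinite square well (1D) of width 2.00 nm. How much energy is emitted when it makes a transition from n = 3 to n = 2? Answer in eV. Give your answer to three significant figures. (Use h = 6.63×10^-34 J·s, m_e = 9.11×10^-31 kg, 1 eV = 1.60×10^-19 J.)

E_1 = h²/(8m_eL²) = 1.508×10^-20 J.
|ΔE| = |3² − 2²|·E_1 = 5·1.508×10^-20 J = 7.540×10^-20 J = 0.471 eV.

|ΔE| = 0.471 eV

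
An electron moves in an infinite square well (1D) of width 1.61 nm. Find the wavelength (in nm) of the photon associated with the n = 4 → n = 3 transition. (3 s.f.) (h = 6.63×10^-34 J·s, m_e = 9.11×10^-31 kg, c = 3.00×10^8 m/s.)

λ = 1.22×10^3 nm

E_1 = h²/(8m_eL²) = 2.327×10^-20 J, so ΔE = (4² − 3²)E_1 = 1.629×10^-19 J.
λ = hc/ΔE = (6.63×10^-34·3.00×10^8)/1.629×10^-19 = 1.22×10^-6 m = 1.22×10^3 nm.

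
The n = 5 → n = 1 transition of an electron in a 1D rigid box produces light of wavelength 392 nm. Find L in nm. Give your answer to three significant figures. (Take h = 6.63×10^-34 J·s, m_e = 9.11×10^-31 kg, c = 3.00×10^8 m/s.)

L = 1.69 nm

The photon carries ΔE = hc/λ = 6.63×10^-34·3.00×10^8/3.92×10^-7 m = 5.074×10^-19 J.
Since ΔE = (5² − 1²)E_1, E_1 = 2.114×10^-20 J, and L = h/√(8m_eE_1) = 1.69×10^-9 m = 1.69 nm.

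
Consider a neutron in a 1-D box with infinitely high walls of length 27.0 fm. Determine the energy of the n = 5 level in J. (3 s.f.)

For an infinite well E_n = n²h²/(8m_nL²), so E_1 = h²/(8m_nL²) = (6.626×10^-34)²/(8·1.675×10^-27·(2.70×10^-14 m)²) = 4.494×10^-14 J.
Then E_5 = 5²·E_1 = 25·4.494×10^-14 J = 1.12×10^-12 J.

E_5 = 1.12×10^-12 J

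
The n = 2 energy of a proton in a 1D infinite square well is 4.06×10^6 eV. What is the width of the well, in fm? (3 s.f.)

L = 14.2 fm

From E_n = n²h²/(8m_pL²), L = n·h/√(8m_pE_n).
E_2 = 4.06×10^6 eV = 6.504×10^-13 J, so L = 2·6.626×10^-34/√(8·1.673×10^-27·6.504×10^-13) = 1.42×10^-14 m = 14.2 fm.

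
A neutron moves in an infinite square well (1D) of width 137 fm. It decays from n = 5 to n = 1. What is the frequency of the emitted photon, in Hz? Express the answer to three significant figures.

E_1 = h²/(8m_nL²) = 1.746×10^-15 J and ΔE = (5² − 1²)E_1 = 4.190×10^-14 J.
f = ΔE/h = 4.190×10^-14/6.626×10^-34 = 6.32×10^19 Hz.

f = 6.32×10^19 Hz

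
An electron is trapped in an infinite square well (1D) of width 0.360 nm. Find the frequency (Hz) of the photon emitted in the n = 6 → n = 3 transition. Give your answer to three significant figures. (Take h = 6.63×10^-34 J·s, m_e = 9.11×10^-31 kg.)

f = 1.90×10^16 Hz

E_1 = h²/(8m_eL²) = 4.654×10^-19 J and ΔE = (6² − 3²)E_1 = 1.257×10^-17 J.
f = ΔE/h = 1.257×10^-17/6.63×10^-34 = 1.90×10^16 Hz.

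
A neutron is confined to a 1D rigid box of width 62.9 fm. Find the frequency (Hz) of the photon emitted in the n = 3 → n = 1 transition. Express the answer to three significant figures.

f = 1.00×10^20 Hz

E_1 = h²/(8m_nL²) = 8.281×10^-15 J and ΔE = (3² − 1²)E_1 = 6.625×10^-14 J.
f = ΔE/h = 6.625×10^-14/6.626×10^-34 = 1.00×10^20 Hz.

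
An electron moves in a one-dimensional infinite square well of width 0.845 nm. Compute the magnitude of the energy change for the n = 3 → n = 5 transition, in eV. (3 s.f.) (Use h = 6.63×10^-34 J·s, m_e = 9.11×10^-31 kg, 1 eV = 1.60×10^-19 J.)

|ΔE| = 8.45 eV

E_1 = h²/(8m_eL²) = 8.447×10^-20 J.
|ΔE| = |3² − 5²|·E_1 = 16·8.447×10^-20 J = 1.352×10^-18 J = 8.45 eV.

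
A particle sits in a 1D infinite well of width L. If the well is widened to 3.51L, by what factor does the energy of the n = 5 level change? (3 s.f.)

E_n ∝ 1/L², so the energy scales by 1/3.51² = 0.0812.

0.0812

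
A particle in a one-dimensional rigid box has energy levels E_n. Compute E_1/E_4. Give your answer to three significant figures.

0.0625

E_n ∝ n², so E_1/E_4 = 1²/4² = 1/16 = 0.0625.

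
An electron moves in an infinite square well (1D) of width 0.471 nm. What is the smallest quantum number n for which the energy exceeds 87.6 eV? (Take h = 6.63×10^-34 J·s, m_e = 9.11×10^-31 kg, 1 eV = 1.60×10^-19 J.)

n = 8

E_1 = h²/(8m_eL²) = 2.719×10^-19 J = 1.699 eV.
Need n² > 87.6/1.699 = 51.56, i.e. n > 7.181.
The smallest integer satisfying this is n = 8.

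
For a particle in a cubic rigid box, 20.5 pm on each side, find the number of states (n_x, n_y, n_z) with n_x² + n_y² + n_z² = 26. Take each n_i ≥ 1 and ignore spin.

The level has n_x² + n_y² + n_z² = 26. The ordered positive-integer solutions are (1, 3, 4), (1, 4, 3), (3, 1, 4), (3, 4, 1), (4, 1, 3), (4, 3, 1).
That gives 6 states.

degeneracy = 6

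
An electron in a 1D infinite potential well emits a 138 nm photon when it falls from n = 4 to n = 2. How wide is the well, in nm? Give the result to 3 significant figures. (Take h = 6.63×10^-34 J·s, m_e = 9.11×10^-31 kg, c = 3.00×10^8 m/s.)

The photon carries ΔE = hc/λ = 6.63×10^-34·3.00×10^8/1.38×10^-7 m = 1.441×10^-18 J.
Since ΔE = (4² − 2²)E_1, E_1 = 1.201×10^-19 J, and L = h/√(8m_eE_1) = 7.09×10^-10 m = 0.709 nm.

L = 0.709 nm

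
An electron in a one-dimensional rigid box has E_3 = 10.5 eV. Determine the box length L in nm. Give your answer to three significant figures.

L = 0.568 nm

From E_n = n²h²/(8m_eL²), L = n·h/√(8m_eE_n).
E_3 = 10.5 eV = 1.682×10^-18 J, so L = 3·6.626×10^-34/√(8·9.109×10^-31·1.682×10^-18) = 5.68×10^-10 m = 0.568 nm.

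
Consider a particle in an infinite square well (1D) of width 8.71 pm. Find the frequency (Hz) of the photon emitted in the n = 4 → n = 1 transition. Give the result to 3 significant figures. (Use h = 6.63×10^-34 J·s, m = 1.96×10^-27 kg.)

f = 8.36×10^15 Hz

E_1 = h²/(8mL²) = 3.695×10^-19 J and ΔE = (4² − 1²)E_1 = 5.542×10^-18 J.
f = ΔE/h = 5.542×10^-18/6.63×10^-34 = 8.36×10^15 Hz.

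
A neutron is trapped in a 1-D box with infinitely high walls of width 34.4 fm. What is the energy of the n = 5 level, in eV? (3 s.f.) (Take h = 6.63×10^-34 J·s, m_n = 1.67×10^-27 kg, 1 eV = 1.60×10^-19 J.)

E_5 = 4.34×10^6 eV

For an infinite well E_n = n²h²/(8m_nL²), so E_1 = h²/(8m_nL²) = (6.63×10^-34)²/(8·1.67×10^-27·(3.44×10^-14 m)²) = 2.780×10^-14 J.
Then E_5 = 5²·E_1 = 25·2.780×10^-14 J = 6.950×10^-13 J.
Converting, E_5 = 6.950×10^-13 J / (1.60×10^-19 J/eV) = 4.34×10^6 eV.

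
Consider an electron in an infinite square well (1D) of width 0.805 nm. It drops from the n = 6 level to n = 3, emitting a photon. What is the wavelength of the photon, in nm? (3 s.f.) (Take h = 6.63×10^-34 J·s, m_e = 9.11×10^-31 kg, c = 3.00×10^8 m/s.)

E_1 = h²/(8m_eL²) = 9.307×10^-20 J, so ΔE = (6² − 3²)E_1 = 2.513×10^-18 J.
λ = hc/ΔE = (6.63×10^-34·3.00×10^8)/2.513×10^-18 = 7.91×10^-8 m = 79.1 nm.

λ = 79.1 nm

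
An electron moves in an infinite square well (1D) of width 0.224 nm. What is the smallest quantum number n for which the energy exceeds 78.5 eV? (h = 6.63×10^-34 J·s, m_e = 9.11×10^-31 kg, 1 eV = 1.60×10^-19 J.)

E_1 = h²/(8m_eL²) = 1.202×10^-18 J = 7.513 eV.
Need n² > 78.5/7.513 = 10.45, i.e. n > 3.233.
The smallest integer satisfying this is n = 4.

n = 4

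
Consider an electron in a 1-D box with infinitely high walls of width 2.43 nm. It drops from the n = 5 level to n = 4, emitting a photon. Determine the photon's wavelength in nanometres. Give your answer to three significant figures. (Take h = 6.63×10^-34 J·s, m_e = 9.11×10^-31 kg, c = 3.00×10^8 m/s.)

λ = 2.16×10^3 nm

E_1 = h²/(8m_eL²) = 1.021×10^-20 J, so ΔE = (5² − 4²)E_1 = 9.189×10^-20 J.
λ = hc/ΔE = (6.63×10^-34·3.00×10^8)/9.189×10^-20 = 2.16×10^-6 m = 2.16×10^3 nm.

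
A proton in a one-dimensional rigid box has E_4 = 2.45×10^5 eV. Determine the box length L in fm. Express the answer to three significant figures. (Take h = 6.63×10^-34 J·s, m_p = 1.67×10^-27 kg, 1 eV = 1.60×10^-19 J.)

From E_n = n²h²/(8m_pL²), L = n·h/√(8m_pE_n).
E_4 = 2.45×10^5 eV = 3.920×10^-14 J, so L = 4·6.63×10^-34/√(8·1.67×10^-27·3.920×10^-14) = 1.16×10^-13 m = 116 fm.

L = 116 fm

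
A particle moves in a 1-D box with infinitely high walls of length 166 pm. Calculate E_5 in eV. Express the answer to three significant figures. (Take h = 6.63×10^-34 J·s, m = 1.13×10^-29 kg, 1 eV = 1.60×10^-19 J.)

For an infinite well E_n = n²h²/(8mL²), so E_1 = h²/(8mL²) = (6.63×10^-34)²/(8·1.13×10^-29·(1.66×10^-10 m)²) = 1.765×10^-19 J.
Then E_5 = 5²·E_1 = 25·1.765×10^-19 J = 4.413×10^-18 J.
Converting, E_5 = 4.413×10^-18 J / (1.60×10^-19 J/eV) = 27.6 eV.

E_5 = 27.6 eV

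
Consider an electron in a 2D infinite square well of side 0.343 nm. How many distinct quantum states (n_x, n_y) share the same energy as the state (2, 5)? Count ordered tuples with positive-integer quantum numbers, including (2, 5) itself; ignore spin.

The level has n_x² + n_y² = 29. The ordered positive-integer solutions are (2, 5), (5, 2).
That gives 2 states.

degeneracy = 2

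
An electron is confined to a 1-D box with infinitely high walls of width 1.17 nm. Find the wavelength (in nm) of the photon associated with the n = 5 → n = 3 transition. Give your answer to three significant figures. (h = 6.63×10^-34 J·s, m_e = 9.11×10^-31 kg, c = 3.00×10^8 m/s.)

λ = 282 nm

E_1 = h²/(8m_eL²) = 4.406×10^-20 J, so ΔE = (5² − 3²)E_1 = 7.050×10^-19 J.
λ = hc/ΔE = (6.63×10^-34·3.00×10^8)/7.050×10^-19 = 2.82×10^-7 m = 282 nm.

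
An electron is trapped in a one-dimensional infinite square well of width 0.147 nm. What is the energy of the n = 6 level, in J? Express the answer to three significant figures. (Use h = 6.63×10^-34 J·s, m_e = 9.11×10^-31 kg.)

E_6 = 1.00×10^-16 J

For an infinite well E_n = n²h²/(8m_eL²), so E_1 = h²/(8m_eL²) = (6.63×10^-34)²/(8·9.11×10^-31·(1.47×10^-10 m)²) = 2.791×10^-18 J.
Then E_6 = 6²·E_1 = 36·2.791×10^-18 J = 1.00×10^-16 J.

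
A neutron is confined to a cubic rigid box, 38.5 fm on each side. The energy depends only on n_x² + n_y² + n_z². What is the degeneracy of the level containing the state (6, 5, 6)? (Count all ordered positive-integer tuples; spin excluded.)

The level has n_x² + n_y² + n_z² = 97. The ordered positive-integer solutions are (5, 6, 6), (6, 5, 6), (6, 6, 5).
That gives 3 states.

degeneracy = 3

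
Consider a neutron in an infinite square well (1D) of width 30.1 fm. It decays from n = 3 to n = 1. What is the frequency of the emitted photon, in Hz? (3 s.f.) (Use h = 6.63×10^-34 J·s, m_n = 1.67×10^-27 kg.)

f = 4.38×10^20 Hz

E_1 = h²/(8m_nL²) = 3.632×10^-14 J and ΔE = (3² − 1²)E_1 = 2.906×10^-13 J.
f = ΔE/h = 2.906×10^-13/6.63×10^-34 = 4.38×10^20 Hz.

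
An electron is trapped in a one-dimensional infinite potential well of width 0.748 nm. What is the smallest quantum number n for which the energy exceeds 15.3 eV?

n = 5

E_1 = h²/(8m_eL²) = 1.077×10^-19 J = 0.6723 eV.
Need n² > 15.3/0.6723 = 22.76, i.e. n > 4.771.
The smallest integer satisfying this is n = 5.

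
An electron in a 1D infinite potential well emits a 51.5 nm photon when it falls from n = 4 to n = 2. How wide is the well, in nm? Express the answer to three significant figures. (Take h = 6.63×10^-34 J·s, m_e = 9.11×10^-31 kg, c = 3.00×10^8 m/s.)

The photon carries ΔE = hc/λ = 6.63×10^-34·3.00×10^8/5.15×10^-8 m = 3.862×10^-18 J.
Since ΔE = (4² − 2²)E_1, E_1 = 3.218×10^-19 J, and L = h/√(8m_eE_1) = 4.33×10^-10 m = 0.433 nm.

L = 0.433 nm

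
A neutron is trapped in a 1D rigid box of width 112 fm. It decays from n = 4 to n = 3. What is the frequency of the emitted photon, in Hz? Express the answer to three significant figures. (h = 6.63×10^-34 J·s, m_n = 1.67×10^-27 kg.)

f = 2.77×10^19 Hz

E_1 = h²/(8m_nL²) = 2.623×10^-15 J and ΔE = (4² − 3²)E_1 = 1.836×10^-14 J.
f = ΔE/h = 1.836×10^-14/6.63×10^-34 = 2.77×10^19 Hz.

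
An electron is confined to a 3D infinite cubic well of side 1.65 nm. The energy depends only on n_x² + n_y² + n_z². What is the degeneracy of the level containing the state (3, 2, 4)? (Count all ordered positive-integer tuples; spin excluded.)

The level has n_x² + n_y² + n_z² = 29. The ordered positive-integer solutions are (2, 3, 4), (2, 4, 3), (3, 2, 4), (3, 4, 2), (4, 2, 3), (4, 3, 2).
That gives 6 states.

degeneracy = 6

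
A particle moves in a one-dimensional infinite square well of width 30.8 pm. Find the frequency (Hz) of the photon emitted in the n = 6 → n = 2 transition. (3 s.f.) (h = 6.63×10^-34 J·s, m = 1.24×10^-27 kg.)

f = 2.25×10^15 Hz

E_1 = h²/(8mL²) = 4.671×10^-20 J and ΔE = (6² − 2²)E_1 = 1.495×10^-18 J.
f = ΔE/h = 1.495×10^-18/6.63×10^-34 = 2.25×10^15 Hz.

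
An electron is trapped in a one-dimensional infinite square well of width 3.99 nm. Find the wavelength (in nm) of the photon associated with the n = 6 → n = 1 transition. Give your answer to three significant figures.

E_1 = h²/(8m_eL²) = 3.784×10^-21 J, so ΔE = (6² − 1²)E_1 = 1.324×10^-19 J.
λ = hc/ΔE = (6.626×10^-34·2.998×10^8)/1.324×10^-19 = 1.50×10^-6 m = 1.50×10^3 nm.

λ = 1.50×10^3 nm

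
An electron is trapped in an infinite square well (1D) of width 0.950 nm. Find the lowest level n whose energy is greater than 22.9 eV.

n = 8

E_1 = h²/(8m_eL²) = 6.676×10^-20 J = 0.4167 eV.
Need n² > 22.9/0.4167 = 54.96, i.e. n > 7.414.
The smallest integer satisfying this is n = 8.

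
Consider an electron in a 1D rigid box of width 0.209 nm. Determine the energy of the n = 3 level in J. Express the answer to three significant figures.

For an infinite well E_n = n²h²/(8m_eL²), so E_1 = h²/(8m_eL²) = (6.626×10^-34)²/(8·9.109×10^-31·(2.09×10^-10 m)²) = 1.379×10^-18 J.
Then E_3 = 3²·E_1 = 9·1.379×10^-18 J = 1.24×10^-17 J.

E_3 = 1.24×10^-17 J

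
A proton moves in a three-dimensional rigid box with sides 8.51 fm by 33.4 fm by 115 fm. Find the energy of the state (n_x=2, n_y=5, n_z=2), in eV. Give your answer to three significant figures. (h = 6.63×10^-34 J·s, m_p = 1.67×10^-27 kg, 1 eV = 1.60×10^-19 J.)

E = 1.60×10^7 eV

For a 3D rectangular well E = (h²/8m_p)·Σ n_i²/L_i² = (6.63×10^-34)²/(8·1.67×10^-27) · [2²/(8.51 fm)² + 5²/(33.4 fm)² + 2²/(115 fm)²].
Evaluating gives E = 2.565×10^-12 J = 1.60×10^7 eV.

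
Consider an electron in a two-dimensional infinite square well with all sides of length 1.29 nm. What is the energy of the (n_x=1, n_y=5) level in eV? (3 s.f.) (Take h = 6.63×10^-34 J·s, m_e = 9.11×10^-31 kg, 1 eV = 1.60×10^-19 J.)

For a 2D rectangular well E = (h²/8m_e)·Σ n_i²/L_i² = (6.63×10^-34)²/(8·9.11×10^-31) · [1²/(1.29 nm)² + 5²/(1.29 nm)²].
Evaluating gives E = 9.424×10^-19 J = 5.89 eV.

E = 5.89 eV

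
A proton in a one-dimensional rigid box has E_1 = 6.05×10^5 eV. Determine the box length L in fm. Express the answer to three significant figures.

L = 18.4 fm

From E_n = n²h²/(8m_pL²), L = n·h/√(8m_pE_n).
E_1 = 6.05×10^5 eV = 9.692×10^-14 J, so L = 1·6.626×10^-34/√(8·1.673×10^-27·9.692×10^-14) = 1.84×10^-14 m = 18.4 fm.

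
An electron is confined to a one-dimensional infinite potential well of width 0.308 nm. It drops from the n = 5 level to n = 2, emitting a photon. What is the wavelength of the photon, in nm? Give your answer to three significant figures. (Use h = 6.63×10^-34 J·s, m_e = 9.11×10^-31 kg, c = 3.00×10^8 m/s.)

E_1 = h²/(8m_eL²) = 6.358×10^-19 J, so ΔE = (5² − 2²)E_1 = 1.335×10^-17 J.
λ = hc/ΔE = (6.63×10^-34·3.00×10^8)/1.335×10^-17 = 1.49×10^-8 m = 14.9 nm.

λ = 14.9 nm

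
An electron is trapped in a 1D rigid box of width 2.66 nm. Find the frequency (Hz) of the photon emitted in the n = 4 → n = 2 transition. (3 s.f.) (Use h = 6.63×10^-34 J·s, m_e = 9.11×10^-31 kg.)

E_1 = h²/(8m_eL²) = 8.524×10^-21 J and ΔE = (4² − 2²)E_1 = 1.023×10^-19 J.
f = ΔE/h = 1.023×10^-19/6.63×10^-34 = 1.54×10^14 Hz.

f = 1.54×10^14 Hz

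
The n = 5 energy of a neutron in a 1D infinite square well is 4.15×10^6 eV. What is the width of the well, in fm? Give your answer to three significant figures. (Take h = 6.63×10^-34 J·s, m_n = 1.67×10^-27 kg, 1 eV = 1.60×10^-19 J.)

L = 35.2 fm

From E_n = n²h²/(8m_nL²), L = n·h/√(8m_nE_n).
E_5 = 4.15×10^6 eV = 6.640×10^-13 J, so L = 5·6.63×10^-34/√(8·1.67×10^-27·6.640×10^-13) = 3.52×10^-14 m = 35.2 fm.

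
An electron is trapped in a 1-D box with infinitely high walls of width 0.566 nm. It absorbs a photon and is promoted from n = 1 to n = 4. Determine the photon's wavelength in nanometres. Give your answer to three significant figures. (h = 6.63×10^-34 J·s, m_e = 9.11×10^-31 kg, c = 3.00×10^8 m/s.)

λ = 70.4 nm

E_1 = h²/(8m_eL²) = 1.883×10^-19 J, so ΔE = (4² − 1²)E_1 = 2.824×10^-18 J.
λ = hc/ΔE = (6.63×10^-34·3.00×10^8)/2.824×10^-18 = 7.04×10^-8 m = 70.4 nm.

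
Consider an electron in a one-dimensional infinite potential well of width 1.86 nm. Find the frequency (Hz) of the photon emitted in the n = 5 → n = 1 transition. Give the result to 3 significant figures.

E_1 = h²/(8m_eL²) = 1.741×10^-20 J and ΔE = (5² − 1²)E_1 = 4.178×10^-19 J.
f = ΔE/h = 4.178×10^-19/6.626×10^-34 = 6.31×10^14 Hz.

f = 6.31×10^14 Hz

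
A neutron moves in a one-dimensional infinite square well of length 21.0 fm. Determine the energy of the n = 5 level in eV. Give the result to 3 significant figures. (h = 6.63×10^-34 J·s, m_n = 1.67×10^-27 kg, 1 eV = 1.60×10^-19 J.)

For an infinite well E_n = n²h²/(8m_nL²), so E_1 = h²/(8m_nL²) = (6.63×10^-34)²/(8·1.67×10^-27·(2.10×10^-14 m)²) = 7.461×10^-14 J.
Then E_5 = 5²·E_1 = 25·7.461×10^-14 J = 1.865×10^-12 J.
Converting, E_5 = 1.865×10^-12 J / (1.60×10^-19 J/eV) = 1.17×10^7 eV.

E_5 = 1.17×10^7 eV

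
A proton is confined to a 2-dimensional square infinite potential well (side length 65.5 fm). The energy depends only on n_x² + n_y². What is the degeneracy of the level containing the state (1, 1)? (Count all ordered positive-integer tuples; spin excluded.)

degeneracy = 1

The level has n_x² + n_y² = 2. The ordered positive-integer solutions are (1, 1).
That gives 1 state.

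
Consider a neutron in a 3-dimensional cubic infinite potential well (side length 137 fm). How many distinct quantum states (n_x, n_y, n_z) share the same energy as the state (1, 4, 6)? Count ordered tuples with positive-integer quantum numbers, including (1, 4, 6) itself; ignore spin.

degeneracy = 6

The level has n_x² + n_y² + n_z² = 53. The ordered positive-integer solutions are (1, 4, 6), (1, 6, 4), (4, 1, 6), (4, 6, 1), (6, 1, 4), (6, 4, 1).
That gives 6 states.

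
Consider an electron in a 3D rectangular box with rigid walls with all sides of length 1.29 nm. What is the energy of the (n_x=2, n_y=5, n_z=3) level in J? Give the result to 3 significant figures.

E = 1.38×10^-18 J

For a 3D rectangular well E = (h²/8m_e)·Σ n_i²/L_i² = (6.626×10^-34)²/(8·9.109×10^-31) · [2²/(1.29 nm)² + 5²/(1.29 nm)² + 3²/(1.29 nm)²].
Evaluating gives E = 1.38×10^-18 J.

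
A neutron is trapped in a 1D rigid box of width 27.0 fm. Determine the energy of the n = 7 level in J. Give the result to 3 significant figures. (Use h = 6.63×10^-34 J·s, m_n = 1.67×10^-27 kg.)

E_7 = 2.21×10^-12 J

For an infinite well E_n = n²h²/(8m_nL²), so E_1 = h²/(8m_nL²) = (6.63×10^-34)²/(8·1.67×10^-27·(2.70×10^-14 m)²) = 4.513×10^-14 J.
Then E_7 = 7²·E_1 = 49·4.513×10^-14 J = 2.21×10^-12 J.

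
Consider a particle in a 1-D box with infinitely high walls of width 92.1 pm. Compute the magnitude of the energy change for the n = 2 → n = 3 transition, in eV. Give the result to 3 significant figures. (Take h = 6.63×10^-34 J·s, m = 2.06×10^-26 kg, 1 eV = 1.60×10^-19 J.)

|ΔE| = 0.00983 eV

E_1 = h²/(8mL²) = 3.144×10^-22 J.
|ΔE| = |2² − 3²|·E_1 = 5·3.144×10^-22 J = 1.572×10^-21 J = 0.00983 eV.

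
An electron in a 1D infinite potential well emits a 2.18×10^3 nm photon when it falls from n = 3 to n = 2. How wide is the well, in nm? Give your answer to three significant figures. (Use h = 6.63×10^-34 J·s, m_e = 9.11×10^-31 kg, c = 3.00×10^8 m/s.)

The photon carries ΔE = hc/λ = 6.63×10^-34·3.00×10^8/2.18×10^-6 m = 9.124×10^-20 J.
Since ΔE = (3² − 2²)E_1, E_1 = 1.825×10^-20 J, and L = h/√(8m_eE_1) = 1.82×10^-9 m = 1.82 nm.

L = 1.82 nm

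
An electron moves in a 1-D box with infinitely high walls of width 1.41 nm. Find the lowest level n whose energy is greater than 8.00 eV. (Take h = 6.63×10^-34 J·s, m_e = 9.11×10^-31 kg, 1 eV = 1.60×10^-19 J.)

n = 7

E_1 = h²/(8m_eL²) = 3.034×10^-20 J = 0.1896 eV.
Need n² > 8.00/0.1896 = 42.19, i.e. n > 6.495.
The smallest integer satisfying this is n = 7.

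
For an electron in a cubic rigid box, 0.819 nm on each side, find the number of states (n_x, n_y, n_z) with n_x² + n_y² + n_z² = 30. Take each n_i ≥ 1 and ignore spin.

degeneracy = 6

The level has n_x² + n_y² + n_z² = 30. The ordered positive-integer solutions are (1, 2, 5), (1, 5, 2), (2, 1, 5), (2, 5, 1), (5, 1, 2), (5, 2, 1).
That gives 6 states.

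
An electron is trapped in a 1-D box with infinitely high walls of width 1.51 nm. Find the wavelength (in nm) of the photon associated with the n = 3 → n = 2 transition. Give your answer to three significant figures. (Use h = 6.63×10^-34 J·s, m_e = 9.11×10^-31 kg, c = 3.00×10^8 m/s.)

λ = 1.50×10^3 nm

E_1 = h²/(8m_eL²) = 2.645×10^-20 J, so ΔE = (3² − 2²)E_1 = 1.323×10^-19 J.
λ = hc/ΔE = (6.63×10^-34·3.00×10^8)/1.323×10^-19 = 1.50×10^-6 m = 1.50×10^3 nm.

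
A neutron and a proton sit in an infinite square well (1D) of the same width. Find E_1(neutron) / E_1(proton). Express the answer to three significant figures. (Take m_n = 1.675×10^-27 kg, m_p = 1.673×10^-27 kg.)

0.999

E_n ∝ 1/m at fixed n and L, so the ratio is m_p/m_n = 1.673×10^-27/1.675×10^-27 = 0.999.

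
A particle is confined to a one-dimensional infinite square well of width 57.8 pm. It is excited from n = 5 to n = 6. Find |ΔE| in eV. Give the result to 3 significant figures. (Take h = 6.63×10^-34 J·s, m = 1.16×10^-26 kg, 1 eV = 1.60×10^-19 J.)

E_1 = h²/(8mL²) = 1.418×10^-21 J.
|ΔE| = |5² − 6²|·E_1 = 11·1.418×10^-21 J = 1.560×10^-20 J = 0.0975 eV.

|ΔE| = 0.0975 eV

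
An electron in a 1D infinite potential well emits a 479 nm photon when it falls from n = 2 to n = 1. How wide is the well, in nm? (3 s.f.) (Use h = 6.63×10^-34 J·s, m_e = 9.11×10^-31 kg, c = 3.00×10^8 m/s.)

The photon carries ΔE = hc/λ = 6.63×10^-34·3.00×10^8/4.79×10^-7 m = 4.152×10^-19 J.
Since ΔE = (2² − 1²)E_1, E_1 = 1.384×10^-19 J, and L = h/√(8m_eE_1) = 6.60×10^-10 m = 0.660 nm.

L = 0.660 nm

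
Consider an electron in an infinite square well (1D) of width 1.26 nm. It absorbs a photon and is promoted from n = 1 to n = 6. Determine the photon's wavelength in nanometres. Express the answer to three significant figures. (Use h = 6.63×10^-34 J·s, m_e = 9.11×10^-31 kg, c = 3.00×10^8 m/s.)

λ = 150 nm

E_1 = h²/(8m_eL²) = 3.799×10^-20 J, so ΔE = (6² − 1²)E_1 = 1.330×10^-18 J.
λ = hc/ΔE = (6.63×10^-34·3.00×10^8)/1.330×10^-18 = 1.50×10^-7 m = 150 nm.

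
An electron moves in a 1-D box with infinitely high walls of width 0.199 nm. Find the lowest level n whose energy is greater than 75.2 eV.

n = 3

E_1 = h²/(8m_eL²) = 1.521×10^-18 J = 9.494 eV.
Need n² > 75.2/9.494 = 7.921, i.e. n > 2.814.
The smallest integer satisfying this is n = 3.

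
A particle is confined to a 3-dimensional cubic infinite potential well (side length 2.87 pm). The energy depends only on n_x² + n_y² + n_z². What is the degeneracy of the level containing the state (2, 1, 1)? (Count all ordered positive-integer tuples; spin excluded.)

The level has n_x² + n_y² + n_z² = 6. The ordered positive-integer solutions are (1, 1, 2), (1, 2, 1), (2, 1, 1).
That gives 3 states.

degeneracy = 3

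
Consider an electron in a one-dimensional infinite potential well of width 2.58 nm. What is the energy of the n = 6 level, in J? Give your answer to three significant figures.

E_6 = 3.26×10^-19 J

For an infinite well E_n = n²h²/(8m_eL²), so E_1 = h²/(8m_eL²) = (6.626×10^-34)²/(8·9.109×10^-31·(2.58×10^-9 m)²) = 9.051×10^-21 J.
Then E_6 = 6²·E_1 = 36·9.051×10^-21 J = 3.26×10^-19 J.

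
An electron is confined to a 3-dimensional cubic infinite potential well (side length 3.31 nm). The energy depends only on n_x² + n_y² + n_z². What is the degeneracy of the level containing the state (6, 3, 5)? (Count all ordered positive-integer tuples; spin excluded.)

degeneracy = 6

The level has n_x² + n_y² + n_z² = 70. The ordered positive-integer solutions are (3, 5, 6), (3, 6, 5), (5, 3, 6), (5, 6, 3), (6, 3, 5), (6, 5, 3).
That gives 6 states.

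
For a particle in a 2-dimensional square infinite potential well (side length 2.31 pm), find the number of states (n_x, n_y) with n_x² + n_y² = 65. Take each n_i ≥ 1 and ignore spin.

The level has n_x² + n_y² = 65. The ordered positive-integer solutions are (1, 8), (4, 7), (7, 4), (8, 1).
That gives 4 states.

degeneracy = 4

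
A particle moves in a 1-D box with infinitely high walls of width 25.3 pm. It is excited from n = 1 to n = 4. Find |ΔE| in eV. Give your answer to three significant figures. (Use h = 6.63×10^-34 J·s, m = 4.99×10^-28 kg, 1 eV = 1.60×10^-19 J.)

|ΔE| = 16.1 eV

E_1 = h²/(8mL²) = 1.720×10^-19 J.
|ΔE| = |1² − 4²|·E_1 = 15·1.720×10^-19 J = 2.580×10^-18 J = 16.1 eV.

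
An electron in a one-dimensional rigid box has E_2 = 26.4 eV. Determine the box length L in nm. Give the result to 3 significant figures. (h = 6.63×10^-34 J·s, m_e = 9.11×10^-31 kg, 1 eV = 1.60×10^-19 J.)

From E_n = n²h²/(8m_eL²), L = n·h/√(8m_eE_n).
E_2 = 26.4 eV = 4.224×10^-18 J, so L = 2·6.63×10^-34/√(8·9.11×10^-31·4.224×10^-18) = 2.39×10^-10 m = 0.239 nm.

L = 0.239 nm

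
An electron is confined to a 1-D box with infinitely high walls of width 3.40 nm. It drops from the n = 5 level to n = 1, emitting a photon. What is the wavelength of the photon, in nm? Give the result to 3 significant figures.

λ = 1.59×10^3 nm

E_1 = h²/(8m_eL²) = 5.212×10^-21 J, so ΔE = (5² − 1²)E_1 = 1.251×10^-19 J.
λ = hc/ΔE = (6.626×10^-34·2.998×10^8)/1.251×10^-19 = 1.59×10^-6 m = 1.59×10^3 nm.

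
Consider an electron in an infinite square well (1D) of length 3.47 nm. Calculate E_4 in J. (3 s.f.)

E_4 = 8.01×10^-20 J

For an infinite well E_n = n²h²/(8m_eL²), so E_1 = h²/(8m_eL²) = (6.626×10^-34)²/(8·9.109×10^-31·(3.47×10^-9 m)²) = 5.004×10^-21 J.
Then E_4 = 4²·E_1 = 16·5.004×10^-21 J = 8.01×10^-20 J.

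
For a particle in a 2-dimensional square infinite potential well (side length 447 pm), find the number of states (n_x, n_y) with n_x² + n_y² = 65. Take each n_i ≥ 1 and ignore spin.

degeneracy = 4

The level has n_x² + n_y² = 65. The ordered positive-integer solutions are (1, 8), (4, 7), (7, 4), (8, 1).
That gives 4 states.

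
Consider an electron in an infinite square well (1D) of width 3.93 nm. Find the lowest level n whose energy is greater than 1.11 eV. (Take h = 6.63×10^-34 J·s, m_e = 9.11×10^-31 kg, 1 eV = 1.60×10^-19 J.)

E_1 = h²/(8m_eL²) = 3.905×10^-21 J = 0.02441 eV.
Need n² > 1.11/0.02441 = 45.47, i.e. n > 6.743.
The smallest integer satisfying this is n = 7.

n = 7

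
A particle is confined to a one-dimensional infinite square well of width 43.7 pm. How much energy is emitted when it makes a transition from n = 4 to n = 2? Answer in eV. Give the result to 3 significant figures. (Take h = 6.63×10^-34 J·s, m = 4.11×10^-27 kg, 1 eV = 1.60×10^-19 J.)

|ΔE| = 0.525 eV

E_1 = h²/(8mL²) = 7.001×10^-21 J.
|ΔE| = |4² − 2²|·E_1 = 12·7.001×10^-21 J = 8.401×10^-20 J = 0.525 eV.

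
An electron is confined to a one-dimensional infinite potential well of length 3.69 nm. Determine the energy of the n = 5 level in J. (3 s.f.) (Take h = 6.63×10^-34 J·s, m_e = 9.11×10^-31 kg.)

E_5 = 1.11×10^-19 J

For an infinite well E_n = n²h²/(8m_eL²), so E_1 = h²/(8m_eL²) = (6.63×10^-34)²/(8·9.11×10^-31·(3.69×10^-9 m)²) = 4.430×10^-21 J.
Then E_5 = 5²·E_1 = 25·4.430×10^-21 J = 1.11×10^-19 J.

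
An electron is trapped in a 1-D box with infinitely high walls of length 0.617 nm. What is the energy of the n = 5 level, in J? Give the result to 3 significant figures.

For an infinite well E_n = n²h²/(8m_eL²), so E_1 = h²/(8m_eL²) = (6.626×10^-34)²/(8·9.109×10^-31·(6.17×10^-10 m)²) = 1.583×10^-19 J.
Then E_5 = 5²·E_1 = 25·1.583×10^-19 J = 3.96×10^-18 J.

E_5 = 3.96×10^-18 J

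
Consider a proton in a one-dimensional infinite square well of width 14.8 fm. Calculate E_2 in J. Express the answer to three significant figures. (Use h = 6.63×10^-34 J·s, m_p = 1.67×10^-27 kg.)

For an infinite well E_n = n²h²/(8m_pL²), so E_1 = h²/(8m_pL²) = (6.63×10^-34)²/(8·1.67×10^-27·(1.48×10^-14 m)²) = 1.502×10^-13 J.
Then E_2 = 2²·E_1 = 4·1.502×10^-13 J = 6.01×10^-13 J.

E_2 = 6.01×10^-13 J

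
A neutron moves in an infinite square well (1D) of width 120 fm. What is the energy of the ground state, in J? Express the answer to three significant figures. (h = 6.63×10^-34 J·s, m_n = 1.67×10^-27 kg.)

E_1 = 2.28×10^-15 J

For an infinite well E_n = n²h²/(8m_nL²), so E_1 = h²/(8m_nL²) = (6.63×10^-34)²/(8·1.67×10^-27·(1.20×10^-13 m)²) = 2.285×10^-15 J.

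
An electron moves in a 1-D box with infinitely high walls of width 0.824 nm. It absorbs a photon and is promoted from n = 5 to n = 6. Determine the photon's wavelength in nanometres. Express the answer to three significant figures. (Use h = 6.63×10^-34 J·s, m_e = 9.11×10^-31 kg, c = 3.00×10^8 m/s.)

E_1 = h²/(8m_eL²) = 8.883×10^-20 J, so ΔE = (6² − 5²)E_1 = 9.771×10^-19 J.
λ = hc/ΔE = (6.63×10^-34·3.00×10^8)/9.771×10^-19 = 2.04×10^-7 m = 204 nm.

λ = 204 nm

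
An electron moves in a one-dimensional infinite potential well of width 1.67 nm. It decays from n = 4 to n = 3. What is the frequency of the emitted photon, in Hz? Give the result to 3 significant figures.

f = 2.28×10^14 Hz

E_1 = h²/(8m_eL²) = 2.160×10^-20 J and ΔE = (4² − 3²)E_1 = 1.512×10^-19 J.
f = ΔE/h = 1.512×10^-19/6.626×10^-34 = 2.28×10^14 Hz.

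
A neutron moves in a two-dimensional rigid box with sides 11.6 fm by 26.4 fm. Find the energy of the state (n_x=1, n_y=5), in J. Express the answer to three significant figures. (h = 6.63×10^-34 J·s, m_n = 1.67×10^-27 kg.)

E = 1.42×10^-12 J

For a 2D rectangular well E = (h²/8m_n)·Σ n_i²/L_i² = (6.63×10^-34)²/(8·1.67×10^-27) · [1²/(11.6 fm)² + 5²/(26.4 fm)²].
Evaluating gives E = 1.42×10^-12 J.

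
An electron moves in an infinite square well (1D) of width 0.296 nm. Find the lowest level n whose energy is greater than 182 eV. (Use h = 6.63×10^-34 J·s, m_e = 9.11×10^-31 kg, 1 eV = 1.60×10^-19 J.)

n = 7

E_1 = h²/(8m_eL²) = 6.884×10^-19 J = 4.303 eV.
Need n² > 182/4.303 = 42.30, i.e. n > 6.504.
The smallest integer satisfying this is n = 7.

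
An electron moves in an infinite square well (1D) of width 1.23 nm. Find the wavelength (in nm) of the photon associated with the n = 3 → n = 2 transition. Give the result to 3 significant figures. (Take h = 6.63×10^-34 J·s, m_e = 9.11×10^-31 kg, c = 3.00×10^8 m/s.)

E_1 = h²/(8m_eL²) = 3.987×10^-20 J, so ΔE = (3² − 2²)E_1 = 1.993×10^-19 J.
λ = hc/ΔE = (6.63×10^-34·3.00×10^8)/1.993×10^-19 = 9.98×10^-7 m = 998 nm.

λ = 998 nm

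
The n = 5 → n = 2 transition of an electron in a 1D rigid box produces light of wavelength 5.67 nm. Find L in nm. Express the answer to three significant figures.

The photon carries ΔE = hc/λ = 6.626×10^-34·2.998×10^8/5.67×10^-9 m = 3.503×10^-17 J.
Since ΔE = (5² − 2²)E_1, E_1 = 1.668×10^-18 J, and L = h/√(8m_eE_1) = 1.90×10^-10 m = 0.190 nm.

L = 0.190 nm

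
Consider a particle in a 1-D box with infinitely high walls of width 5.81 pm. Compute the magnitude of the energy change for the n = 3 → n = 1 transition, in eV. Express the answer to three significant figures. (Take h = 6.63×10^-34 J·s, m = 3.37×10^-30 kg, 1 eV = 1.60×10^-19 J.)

|ΔE| = 2.42×10^4 eV

E_1 = h²/(8mL²) = 4.830×10^-16 J.
|ΔE| = |3² − 1²|·E_1 = 8·4.830×10^-16 J = 3.864×10^-15 J = 2.42×10^4 eV.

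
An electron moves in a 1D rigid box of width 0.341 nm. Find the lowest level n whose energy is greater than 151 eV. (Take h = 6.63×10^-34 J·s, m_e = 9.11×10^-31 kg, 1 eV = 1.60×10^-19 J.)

n = 7

E_1 = h²/(8m_eL²) = 5.187×10^-19 J = 3.242 eV.
Need n² > 151/3.242 = 46.58, i.e. n > 6.825.
The smallest integer satisfying this is n = 7.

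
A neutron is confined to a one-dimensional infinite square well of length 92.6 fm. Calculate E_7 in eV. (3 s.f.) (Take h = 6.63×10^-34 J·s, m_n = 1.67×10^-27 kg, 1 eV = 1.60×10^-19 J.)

For an infinite well E_n = n²h²/(8m_nL²), so E_1 = h²/(8m_nL²) = (6.63×10^-34)²/(8·1.67×10^-27·(9.26×10^-14 m)²) = 3.837×10^-15 J.
Then E_7 = 7²·E_1 = 49·3.837×10^-15 J = 1.880×10^-13 J.
Converting, E_7 = 1.880×10^-13 J / (1.60×10^-19 J/eV) = 1.18×10^6 eV.

E_7 = 1.18×10^6 eV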